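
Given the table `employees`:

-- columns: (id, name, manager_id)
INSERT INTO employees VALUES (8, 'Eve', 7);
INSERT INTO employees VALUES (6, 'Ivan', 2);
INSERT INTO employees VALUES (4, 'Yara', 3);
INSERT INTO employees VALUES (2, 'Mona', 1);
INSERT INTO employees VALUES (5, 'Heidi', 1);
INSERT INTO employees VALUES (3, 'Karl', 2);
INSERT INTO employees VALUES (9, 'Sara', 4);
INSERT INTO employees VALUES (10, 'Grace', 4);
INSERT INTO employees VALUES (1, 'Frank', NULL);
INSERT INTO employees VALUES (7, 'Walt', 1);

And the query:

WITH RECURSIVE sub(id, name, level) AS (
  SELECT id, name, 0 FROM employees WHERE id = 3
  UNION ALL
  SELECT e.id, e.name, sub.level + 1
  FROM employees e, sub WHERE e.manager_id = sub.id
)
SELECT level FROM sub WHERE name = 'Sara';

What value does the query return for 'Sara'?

2

Base: id=3 (Karl) at level 0.
Iteration 1: rows with manager_id in {3} -> Yara (id 4, level 1).
Iteration 2: rows with manager_id in {4} -> Sara (id 9, level 2), Grace (id 10, level 2).
Iteration 3: no rows with manager_id in {9,10}; recursion stops.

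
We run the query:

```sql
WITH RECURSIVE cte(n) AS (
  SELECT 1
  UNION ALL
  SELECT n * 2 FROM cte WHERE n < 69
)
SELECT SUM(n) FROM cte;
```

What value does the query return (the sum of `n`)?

255

Base: n=1.
Iteration 1: 1 < 69 holds -> n = 1 * 2 = 2.
Iteration 2: 2 < 69 holds -> n = 2 * 2 = 4.
Iteration 3: 4 < 69 holds -> n = 4 * 2 = 8.
Iteration 4: 8 < 69 holds -> n = 8 * 2 = 16.
Iteration 5: 16 < 69 holds -> n = 16 * 2 = 32.
Iteration 6: 32 < 69 holds -> n = 32 * 2 = 64.
Iteration 7: 64 < 69 holds -> n = 64 * 2 = 128.
Iteration 8: 128 < 69 fails; recursion stops.
SUM(n) = 1 + 2 + 4 + 8 + 16 + 32 + 64 + 128 = 255.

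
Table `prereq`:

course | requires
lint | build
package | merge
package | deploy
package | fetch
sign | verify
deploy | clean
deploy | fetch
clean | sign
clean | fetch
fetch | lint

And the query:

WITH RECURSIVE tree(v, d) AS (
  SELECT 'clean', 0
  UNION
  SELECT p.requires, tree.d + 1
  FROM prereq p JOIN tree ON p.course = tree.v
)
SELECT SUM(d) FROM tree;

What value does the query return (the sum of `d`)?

9

Base: (clean, d=0).
Iteration 1: edges from {clean} -> (fetch, d=1), (sign, d=1).
Iteration 2: edges from {fetch,sign} -> (lint, d=2), (verify, d=2).
Iteration 3: edges from {lint,verify} -> (build, d=3).
Iteration 4: no outgoing edges from {build}; recursion stops.
SUM(d) = 0 + 1 + 1 + 2 + 2 + 3 = 9.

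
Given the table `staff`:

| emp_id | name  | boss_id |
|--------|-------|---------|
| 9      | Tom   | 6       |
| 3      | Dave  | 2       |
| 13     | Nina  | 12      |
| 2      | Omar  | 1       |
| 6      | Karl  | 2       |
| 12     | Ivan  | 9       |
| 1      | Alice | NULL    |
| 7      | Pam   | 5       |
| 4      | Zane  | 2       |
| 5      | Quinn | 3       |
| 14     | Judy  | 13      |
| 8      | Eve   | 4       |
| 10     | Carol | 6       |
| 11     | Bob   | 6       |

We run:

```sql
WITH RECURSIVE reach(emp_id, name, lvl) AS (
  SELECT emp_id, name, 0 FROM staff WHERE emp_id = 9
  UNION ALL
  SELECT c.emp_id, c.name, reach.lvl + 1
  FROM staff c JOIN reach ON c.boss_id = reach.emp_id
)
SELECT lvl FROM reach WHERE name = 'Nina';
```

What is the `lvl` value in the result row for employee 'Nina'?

Base: emp_id=9 (Tom) at lvl 0.
Iteration 1: rows with boss_id in {9} -> Ivan (id 12, lvl 1).
Iteration 2: rows with boss_id in {12} -> Nina (id 13, lvl 2).
Iteration 3: rows with boss_id in {13} -> Judy (id 14, lvl 3).
Iteration 4: no rows with boss_id in {14}; recursion stops.

2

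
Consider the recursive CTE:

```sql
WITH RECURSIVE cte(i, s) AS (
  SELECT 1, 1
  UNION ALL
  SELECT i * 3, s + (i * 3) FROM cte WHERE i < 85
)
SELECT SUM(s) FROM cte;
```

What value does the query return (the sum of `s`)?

543

Base: i=1, s=1.
Iteration 1: 1 < 85 holds -> i = 1 * 3 = 3, s = 1 + 3 = 4.
Iteration 2: 3 < 85 holds -> i = 3 * 3 = 9, s = 4 + 9 = 13.
Iteration 3: 9 < 85 holds -> i = 9 * 3 = 27, s = 13 + 27 = 40.
Iteration 4: 27 < 85 holds -> i = 27 * 3 = 81, s = 40 + 81 = 121.
Iteration 5: 81 < 85 holds -> i = 81 * 3 = 243, s = 121 + 243 = 364.
Iteration 6: 243 < 85 fails; recursion stops.
SUM(s) = 1 + 4 + 13 + 40 + 121 + 364 = 543.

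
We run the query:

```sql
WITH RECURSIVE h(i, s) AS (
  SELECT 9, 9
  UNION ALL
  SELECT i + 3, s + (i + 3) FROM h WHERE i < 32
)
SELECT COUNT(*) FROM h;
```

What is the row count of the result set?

Base: i=9, s=9.
Iteration 1: 9 < 32 holds -> i = 9 + 3 = 12, s = 9 + 12 = 21.
Iteration 2: 12 < 32 holds -> i = 12 + 3 = 15, s = 21 + 15 = 36.
Iteration 3: 15 < 32 holds -> i = 15 + 3 = 18, s = 36 + 18 = 54.
Iteration 4: 18 < 32 holds -> i = 18 + 3 = 21, s = 54 + 21 = 75.
Iteration 5: 21 < 32 holds -> i = 21 + 3 = 24, s = 75 + 24 = 99.
Iteration 6: 24 < 32 holds -> i = 24 + 3 = 27, s = 99 + 27 = 126.
Iteration 7: 27 < 32 holds -> i = 27 + 3 = 30, s = 126 + 30 = 156.
Iteration 8: 30 < 32 holds -> i = 30 + 3 = 33, s = 156 + 33 = 189.
Iteration 9: 33 < 32 fails; recursion stops.
Total rows emitted: 9.

9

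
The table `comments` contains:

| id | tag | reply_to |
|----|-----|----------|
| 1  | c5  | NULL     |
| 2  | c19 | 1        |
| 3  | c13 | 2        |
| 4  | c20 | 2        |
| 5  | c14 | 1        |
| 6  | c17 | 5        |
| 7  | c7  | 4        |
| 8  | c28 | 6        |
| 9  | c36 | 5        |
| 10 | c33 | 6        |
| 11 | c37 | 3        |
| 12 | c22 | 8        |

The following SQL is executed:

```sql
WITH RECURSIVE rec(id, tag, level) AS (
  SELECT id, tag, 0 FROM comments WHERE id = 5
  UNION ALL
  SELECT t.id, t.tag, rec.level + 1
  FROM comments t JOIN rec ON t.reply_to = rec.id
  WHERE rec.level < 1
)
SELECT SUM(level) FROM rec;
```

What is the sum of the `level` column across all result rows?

Base: id=5 (c14) at level 0.
Iteration 1: rows with reply_to in {5} -> c17 (id 6, level 1), c36 (id 9, level 1).
Iteration 2: level < 1 fails for all current rows; recursion stops.
SUM(level) = 0 + 1 + 1 = 2.

2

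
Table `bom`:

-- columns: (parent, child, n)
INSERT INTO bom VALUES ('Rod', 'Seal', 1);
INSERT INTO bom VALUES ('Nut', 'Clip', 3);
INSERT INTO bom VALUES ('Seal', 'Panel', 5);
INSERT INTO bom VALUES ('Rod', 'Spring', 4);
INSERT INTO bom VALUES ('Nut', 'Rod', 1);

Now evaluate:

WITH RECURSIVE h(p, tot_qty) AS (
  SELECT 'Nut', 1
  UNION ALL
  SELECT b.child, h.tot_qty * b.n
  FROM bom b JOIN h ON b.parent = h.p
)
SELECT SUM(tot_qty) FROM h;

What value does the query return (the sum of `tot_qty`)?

Base: (Nut, tot_qty=1).
Iteration 1: components of {Nut} -> Clip = 1*3 = 3, Rod = 1*1 = 1.
Iteration 2: components of {Clip,Rod} -> Seal = 1*1 = 1, Spring = 1*4 = 4.
Iteration 3: components of {Seal,Spring} -> Panel = 1*5 = 5.
Iteration 4: no further components; recursion stops.
SUM(tot_qty) = 1 + 1 + 3 + 4 + 1 + 5 = 15.

15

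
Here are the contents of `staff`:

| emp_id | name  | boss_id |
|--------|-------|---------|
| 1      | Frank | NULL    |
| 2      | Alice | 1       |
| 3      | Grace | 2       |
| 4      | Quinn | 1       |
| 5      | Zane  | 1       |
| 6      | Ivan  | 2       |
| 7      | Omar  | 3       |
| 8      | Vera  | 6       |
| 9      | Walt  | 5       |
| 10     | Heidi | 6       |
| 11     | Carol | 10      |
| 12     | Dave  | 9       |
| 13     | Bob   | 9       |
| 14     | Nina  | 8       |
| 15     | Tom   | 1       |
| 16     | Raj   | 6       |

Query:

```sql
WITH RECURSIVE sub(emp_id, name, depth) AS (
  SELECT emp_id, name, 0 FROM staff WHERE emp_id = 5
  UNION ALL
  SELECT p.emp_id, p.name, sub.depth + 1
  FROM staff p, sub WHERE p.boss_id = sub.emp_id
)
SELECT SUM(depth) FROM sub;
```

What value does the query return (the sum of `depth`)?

Base: emp_id=5 (Zane) at depth 0.
Iteration 1: rows with boss_id in {5} -> Walt (id 9, depth 1).
Iteration 2: rows with boss_id in {9} -> Dave (id 12, depth 2), Bob (id 13, depth 2).
Iteration 3: no rows with boss_id in {12,13}; recursion stops.
SUM(depth) = 0 + 1 + 2 + 2 = 5.

5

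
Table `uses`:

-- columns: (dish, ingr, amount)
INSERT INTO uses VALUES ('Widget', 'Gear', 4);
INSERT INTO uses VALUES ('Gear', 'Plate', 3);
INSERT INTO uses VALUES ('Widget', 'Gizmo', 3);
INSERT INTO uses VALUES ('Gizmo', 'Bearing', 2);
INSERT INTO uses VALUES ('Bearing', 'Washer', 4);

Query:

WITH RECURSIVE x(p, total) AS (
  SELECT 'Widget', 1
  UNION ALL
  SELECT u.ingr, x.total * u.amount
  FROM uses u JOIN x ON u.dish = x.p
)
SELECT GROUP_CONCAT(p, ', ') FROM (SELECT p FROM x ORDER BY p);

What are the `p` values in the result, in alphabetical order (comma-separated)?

Base: (Widget, total=1).
Iteration 1: components of {Widget} -> Gear = 1*4 = 4, Gizmo = 1*3 = 3.
Iteration 2: components of {Gear,Gizmo} -> Bearing = 3*2 = 6, Plate = 4*3 = 12.
Iteration 3: components of {Bearing,Plate} -> Washer = 6*4 = 24.
Iteration 4: no further components; recursion stops.

Bearing, Gear, Gizmo, Plate, Washer, Widget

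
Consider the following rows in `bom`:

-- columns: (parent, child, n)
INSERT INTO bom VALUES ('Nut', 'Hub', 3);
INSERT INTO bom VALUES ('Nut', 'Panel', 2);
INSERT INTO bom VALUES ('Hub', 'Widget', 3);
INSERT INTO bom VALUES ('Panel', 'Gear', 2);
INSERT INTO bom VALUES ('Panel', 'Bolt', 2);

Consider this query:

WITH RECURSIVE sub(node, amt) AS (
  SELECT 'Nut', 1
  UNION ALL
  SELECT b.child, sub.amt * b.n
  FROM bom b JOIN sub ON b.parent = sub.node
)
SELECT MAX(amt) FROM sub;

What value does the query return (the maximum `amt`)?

9

Base: (Nut, amt=1).
Iteration 1: components of {Nut} -> Hub = 1*3 = 3, Panel = 1*2 = 2.
Iteration 2: components of {Hub,Panel} -> Bolt = 2*2 = 4, Gear = 2*2 = 4, Widget = 3*3 = 9.
Iteration 3: no further components; recursion stops.
amt values: 1, 3, 2, 9, 4, 4; the maximum is 9.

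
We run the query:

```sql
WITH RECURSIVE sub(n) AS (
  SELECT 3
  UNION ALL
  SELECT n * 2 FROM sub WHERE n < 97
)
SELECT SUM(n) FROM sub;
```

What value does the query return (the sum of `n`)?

Base: n=3.
Iteration 1: 3 < 97 holds -> n = 3 * 2 = 6.
Iteration 2: 6 < 97 holds -> n = 6 * 2 = 12.
Iteration 3: 12 < 97 holds -> n = 12 * 2 = 24.
Iteration 4: 24 < 97 holds -> n = 24 * 2 = 48.
Iteration 5: 48 < 97 holds -> n = 48 * 2 = 96.
Iteration 6: 96 < 97 holds -> n = 96 * 2 = 192.
Iteration 7: 192 < 97 fails; recursion stops.
SUM(n) = 3 + 6 + 12 + 24 + 48 + 96 + 192 = 381.

381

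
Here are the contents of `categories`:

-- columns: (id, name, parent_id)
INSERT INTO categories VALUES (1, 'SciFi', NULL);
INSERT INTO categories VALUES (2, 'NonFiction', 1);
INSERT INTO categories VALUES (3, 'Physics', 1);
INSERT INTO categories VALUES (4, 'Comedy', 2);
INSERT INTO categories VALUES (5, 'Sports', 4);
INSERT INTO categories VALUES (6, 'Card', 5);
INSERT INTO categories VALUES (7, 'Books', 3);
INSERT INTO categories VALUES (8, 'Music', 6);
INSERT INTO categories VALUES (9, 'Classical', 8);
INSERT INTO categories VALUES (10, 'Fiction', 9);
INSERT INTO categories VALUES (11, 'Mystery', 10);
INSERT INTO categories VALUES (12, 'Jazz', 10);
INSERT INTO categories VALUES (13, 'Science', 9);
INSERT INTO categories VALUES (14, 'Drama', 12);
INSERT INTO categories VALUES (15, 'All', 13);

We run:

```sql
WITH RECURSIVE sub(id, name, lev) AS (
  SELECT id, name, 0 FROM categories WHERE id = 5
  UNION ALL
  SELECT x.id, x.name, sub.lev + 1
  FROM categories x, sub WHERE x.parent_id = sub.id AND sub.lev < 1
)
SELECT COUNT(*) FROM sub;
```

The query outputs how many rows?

2

Base: id=5 (Sports) at lev 0.
Iteration 1: rows with parent_id in {5} -> Card (id 6, lev 1).
Iteration 2: lev < 1 fails for all current rows; recursion stops.
Total rows emitted: 2.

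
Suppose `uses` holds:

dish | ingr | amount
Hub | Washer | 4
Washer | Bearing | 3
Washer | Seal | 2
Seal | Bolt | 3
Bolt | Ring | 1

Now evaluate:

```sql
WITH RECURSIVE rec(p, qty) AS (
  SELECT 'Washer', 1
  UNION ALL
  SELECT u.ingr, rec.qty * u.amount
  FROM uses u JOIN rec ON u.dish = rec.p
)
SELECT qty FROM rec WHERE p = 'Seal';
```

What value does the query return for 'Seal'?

Base: (Washer, qty=1).
Iteration 1: components of {Washer} -> Bearing = 1*3 = 3, Seal = 1*2 = 2.
Iteration 2: components of {Bearing,Seal} -> Bolt = 2*3 = 6.
Iteration 3: components of {Bolt} -> Ring = 6*1 = 6.
Iteration 4: no further components; recursion stops.

2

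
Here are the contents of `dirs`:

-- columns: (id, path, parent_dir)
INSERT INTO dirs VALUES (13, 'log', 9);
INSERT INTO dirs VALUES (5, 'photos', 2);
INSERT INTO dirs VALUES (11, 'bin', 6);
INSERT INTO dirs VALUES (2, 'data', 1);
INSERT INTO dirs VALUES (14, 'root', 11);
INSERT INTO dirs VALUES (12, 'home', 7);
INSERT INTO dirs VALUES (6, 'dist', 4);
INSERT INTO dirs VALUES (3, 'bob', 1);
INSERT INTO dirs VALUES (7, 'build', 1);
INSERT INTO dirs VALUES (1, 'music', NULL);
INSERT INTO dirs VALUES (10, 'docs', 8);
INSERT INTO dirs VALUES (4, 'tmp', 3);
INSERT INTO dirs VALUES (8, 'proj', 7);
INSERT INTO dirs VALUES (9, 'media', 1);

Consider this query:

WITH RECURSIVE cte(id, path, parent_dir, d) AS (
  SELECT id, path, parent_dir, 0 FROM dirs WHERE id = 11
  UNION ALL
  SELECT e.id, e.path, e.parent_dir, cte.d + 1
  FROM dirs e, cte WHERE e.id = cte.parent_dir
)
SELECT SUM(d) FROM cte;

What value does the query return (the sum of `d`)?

Base: id=11 (bin), parent_dir=6, d 0.
Iteration 1: join on id=6 -> dist (id 6, parent_dir=4, d 1).
Iteration 2: join on id=4 -> tmp (id 4, parent_dir=3, d 2).
Iteration 3: join on id=3 -> bob (id 3, parent_dir=1, d 3).
Iteration 4: join on id=1 -> music (id 1, parent_dir=NULL, d 4).
Iteration 5: parent_dir is NULL; no match; recursion stops.
SUM(d) = 0 + 1 + 2 + 3 + 4 = 10.

10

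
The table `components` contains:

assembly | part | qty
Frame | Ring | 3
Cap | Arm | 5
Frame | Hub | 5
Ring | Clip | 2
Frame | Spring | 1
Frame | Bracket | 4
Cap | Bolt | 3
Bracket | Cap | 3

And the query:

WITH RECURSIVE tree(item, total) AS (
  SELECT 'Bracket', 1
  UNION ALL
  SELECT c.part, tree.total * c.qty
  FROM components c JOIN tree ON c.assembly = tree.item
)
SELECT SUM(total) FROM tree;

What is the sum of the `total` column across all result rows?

Base: (Bracket, total=1).
Iteration 1: components of {Bracket} -> Cap = 1*3 = 3.
Iteration 2: components of {Cap} -> Arm = 3*5 = 15, Bolt = 3*3 = 9.
Iteration 3: no further components; recursion stops.
SUM(total) = 1 + 3 + 15 + 9 = 28.

28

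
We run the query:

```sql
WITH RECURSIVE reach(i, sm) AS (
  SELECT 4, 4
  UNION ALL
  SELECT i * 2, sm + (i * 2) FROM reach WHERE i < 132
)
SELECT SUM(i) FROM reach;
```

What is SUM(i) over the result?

508

Base: i=4, sm=4.
Iteration 1: 4 < 132 holds -> i = 4 * 2 = 8, sm = 4 + 8 = 12.
Iteration 2: 8 < 132 holds -> i = 8 * 2 = 16, sm = 12 + 16 = 28.
Iteration 3: 16 < 132 holds -> i = 16 * 2 = 32, sm = 28 + 32 = 60.
Iteration 4: 32 < 132 holds -> i = 32 * 2 = 64, sm = 60 + 64 = 124.
Iteration 5: 64 < 132 holds -> i = 64 * 2 = 128, sm = 124 + 128 = 252.
Iteration 6: 128 < 132 holds -> i = 128 * 2 = 256, sm = 252 + 256 = 508.
Iteration 7: 256 < 132 fails; recursion stops.
SUM(i) = 4 + 8 + 16 + 32 + 64 + 128 + 256 = 508.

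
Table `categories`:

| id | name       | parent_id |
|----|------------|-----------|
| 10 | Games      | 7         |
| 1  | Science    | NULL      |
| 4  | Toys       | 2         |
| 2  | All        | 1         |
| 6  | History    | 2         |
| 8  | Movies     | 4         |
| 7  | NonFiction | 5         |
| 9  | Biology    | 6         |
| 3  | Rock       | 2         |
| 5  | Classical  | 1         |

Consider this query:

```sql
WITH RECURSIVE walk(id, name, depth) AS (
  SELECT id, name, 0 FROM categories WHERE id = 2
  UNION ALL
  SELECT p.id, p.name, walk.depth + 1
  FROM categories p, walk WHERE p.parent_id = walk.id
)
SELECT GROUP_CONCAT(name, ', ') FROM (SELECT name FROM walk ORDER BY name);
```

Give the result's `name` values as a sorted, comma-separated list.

All, Biology, History, Movies, Rock, Toys

Base: id=2 (All) at depth 0.
Iteration 1: rows with parent_id in {2} -> Rock (id 3, depth 1), Toys (id 4, depth 1), History (id 6, depth 1).
Iteration 2: rows with parent_id in {3,4,6} -> Movies (id 8, depth 2), Biology (id 9, depth 2).
Iteration 3: no rows with parent_id in {8,9}; recursion stops.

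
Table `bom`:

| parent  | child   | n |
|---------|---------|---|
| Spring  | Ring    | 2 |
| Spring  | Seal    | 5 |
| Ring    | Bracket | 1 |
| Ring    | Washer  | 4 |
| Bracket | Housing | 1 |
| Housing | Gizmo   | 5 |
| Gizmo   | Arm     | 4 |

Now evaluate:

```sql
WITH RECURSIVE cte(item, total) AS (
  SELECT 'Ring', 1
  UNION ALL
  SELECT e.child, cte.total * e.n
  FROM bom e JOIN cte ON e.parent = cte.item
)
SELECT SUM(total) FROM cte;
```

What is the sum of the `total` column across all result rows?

Base: (Ring, total=1).
Iteration 1: components of {Ring} -> Bracket = 1*1 = 1, Washer = 1*4 = 4.
Iteration 2: components of {Bracket,Washer} -> Housing = 1*1 = 1.
Iteration 3: components of {Housing} -> Gizmo = 1*5 = 5.
Iteration 4: components of {Gizmo} -> Arm = 5*4 = 20.
Iteration 5: no further components; recursion stops.
SUM(total) = 1 + 1 + 4 + 1 + 5 + 20 = 32.

32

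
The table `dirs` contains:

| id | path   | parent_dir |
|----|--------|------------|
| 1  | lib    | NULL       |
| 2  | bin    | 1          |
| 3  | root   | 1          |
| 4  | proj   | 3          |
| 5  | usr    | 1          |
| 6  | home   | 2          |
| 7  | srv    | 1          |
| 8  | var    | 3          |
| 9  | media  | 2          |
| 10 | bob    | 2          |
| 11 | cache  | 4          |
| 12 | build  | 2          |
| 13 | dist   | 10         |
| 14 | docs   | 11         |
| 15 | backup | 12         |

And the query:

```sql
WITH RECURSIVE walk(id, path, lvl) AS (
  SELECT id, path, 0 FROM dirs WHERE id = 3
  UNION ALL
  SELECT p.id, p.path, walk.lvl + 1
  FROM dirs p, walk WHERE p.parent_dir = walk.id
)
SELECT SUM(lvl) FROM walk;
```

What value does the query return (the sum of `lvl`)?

Base: id=3 (root) at lvl 0.
Iteration 1: rows with parent_dir in {3} -> proj (id 4, lvl 1), var (id 8, lvl 1).
Iteration 2: rows with parent_dir in {4,8} -> cache (id 11, lvl 2).
Iteration 3: rows with parent_dir in {11} -> docs (id 14, lvl 3).
Iteration 4: no rows with parent_dir in {14}; recursion stops.
SUM(lvl) = 0 + 1 + 1 + 2 + 3 = 7.

7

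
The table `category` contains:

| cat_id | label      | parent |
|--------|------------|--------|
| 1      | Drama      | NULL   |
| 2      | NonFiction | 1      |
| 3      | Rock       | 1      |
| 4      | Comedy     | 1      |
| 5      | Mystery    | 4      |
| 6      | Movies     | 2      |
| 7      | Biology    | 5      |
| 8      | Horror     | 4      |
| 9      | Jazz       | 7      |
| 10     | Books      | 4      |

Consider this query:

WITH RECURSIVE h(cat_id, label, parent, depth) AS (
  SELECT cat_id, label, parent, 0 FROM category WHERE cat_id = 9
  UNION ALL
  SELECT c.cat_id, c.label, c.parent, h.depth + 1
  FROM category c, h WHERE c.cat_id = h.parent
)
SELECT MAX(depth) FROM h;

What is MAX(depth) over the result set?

Base: cat_id=9 (Jazz), parent=7, depth 0.
Iteration 1: join on cat_id=7 -> Biology (id 7, parent=5, depth 1).
Iteration 2: join on cat_id=5 -> Mystery (id 5, parent=4, depth 2).
Iteration 3: join on cat_id=4 -> Comedy (id 4, parent=1, depth 3).
Iteration 4: join on cat_id=1 -> Drama (id 1, parent=NULL, depth 4).
Iteration 5: parent is NULL; no match; recursion stops.
depth values: 0, 1, 2, 3, 4; the maximum is 4.

4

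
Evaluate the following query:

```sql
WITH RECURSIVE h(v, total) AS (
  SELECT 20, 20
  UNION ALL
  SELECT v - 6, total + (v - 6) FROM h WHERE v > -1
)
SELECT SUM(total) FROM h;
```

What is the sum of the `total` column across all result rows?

180

Base: v=20, total=20.
Iteration 1: 20 > -1 holds -> v = 20 - 6 = 14, total = 20 + 14 = 34.
Iteration 2: 14 > -1 holds -> v = 14 - 6 = 8, total = 34 + 8 = 42.
Iteration 3: 8 > -1 holds -> v = 8 - 6 = 2, total = 42 + 2 = 44.
Iteration 4: 2 > -1 holds -> v = 2 - 6 = -4, total = 44 + -4 = 40.
Iteration 5: -4 > -1 fails; recursion stops.
SUM(total) = 20 + 34 + 42 + 44 + 40 = 180.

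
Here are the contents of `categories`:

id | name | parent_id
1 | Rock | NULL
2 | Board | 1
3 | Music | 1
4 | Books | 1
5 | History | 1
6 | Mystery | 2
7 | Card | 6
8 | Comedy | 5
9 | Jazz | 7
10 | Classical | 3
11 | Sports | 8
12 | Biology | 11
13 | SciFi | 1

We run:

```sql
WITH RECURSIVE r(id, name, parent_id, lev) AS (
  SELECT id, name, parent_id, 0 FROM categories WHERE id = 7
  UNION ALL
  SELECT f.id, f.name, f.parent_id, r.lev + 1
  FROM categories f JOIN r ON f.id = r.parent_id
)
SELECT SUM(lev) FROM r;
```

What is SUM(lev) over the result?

6

Base: id=7 (Card), parent_id=6, lev 0.
Iteration 1: join on id=6 -> Mystery (id 6, parent_id=2, lev 1).
Iteration 2: join on id=2 -> Board (id 2, parent_id=1, lev 2).
Iteration 3: join on id=1 -> Rock (id 1, parent_id=NULL, lev 3).
Iteration 4: parent_id is NULL; no match; recursion stops.
SUM(lev) = 0 + 1 + 2 + 3 = 6.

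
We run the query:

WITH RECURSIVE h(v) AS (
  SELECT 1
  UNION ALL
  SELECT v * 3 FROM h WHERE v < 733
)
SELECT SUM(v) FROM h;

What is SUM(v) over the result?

3280

Base: v=1.
Iteration 1: 1 < 733 holds -> v = 1 * 3 = 3.
Iteration 2: 3 < 733 holds -> v = 3 * 3 = 9.
Iteration 3: 9 < 733 holds -> v = 9 * 3 = 27.
Iteration 4: 27 < 733 holds -> v = 27 * 3 = 81.
Iteration 5: 81 < 733 holds -> v = 81 * 3 = 243.
Iteration 6: 243 < 733 holds -> v = 243 * 3 = 729.
Iteration 7: 729 < 733 holds -> v = 729 * 3 = 2187.
Iteration 8: 2187 < 733 fails; recursion stops.
SUM(v) = 1 + 3 + 9 + 27 + 81 + 243 + 729 + 2187 = 3280.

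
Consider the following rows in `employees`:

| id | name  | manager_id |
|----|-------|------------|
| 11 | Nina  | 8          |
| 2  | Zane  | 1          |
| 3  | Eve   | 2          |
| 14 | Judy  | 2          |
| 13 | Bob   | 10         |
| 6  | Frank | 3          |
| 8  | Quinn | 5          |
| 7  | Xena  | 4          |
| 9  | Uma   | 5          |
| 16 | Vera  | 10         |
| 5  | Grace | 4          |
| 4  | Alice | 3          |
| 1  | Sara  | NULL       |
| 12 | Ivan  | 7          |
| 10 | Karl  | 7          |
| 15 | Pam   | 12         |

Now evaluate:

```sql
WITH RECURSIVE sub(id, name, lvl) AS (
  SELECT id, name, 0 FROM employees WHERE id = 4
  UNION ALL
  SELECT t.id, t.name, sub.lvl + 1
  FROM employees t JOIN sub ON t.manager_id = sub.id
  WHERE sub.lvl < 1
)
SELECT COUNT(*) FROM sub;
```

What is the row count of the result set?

3

Base: id=4 (Alice) at lvl 0.
Iteration 1: rows with manager_id in {4} -> Grace (id 5, lvl 1), Xena (id 7, lvl 1).
Iteration 2: lvl < 1 fails for all current rows; recursion stops.
Total rows emitted: 3.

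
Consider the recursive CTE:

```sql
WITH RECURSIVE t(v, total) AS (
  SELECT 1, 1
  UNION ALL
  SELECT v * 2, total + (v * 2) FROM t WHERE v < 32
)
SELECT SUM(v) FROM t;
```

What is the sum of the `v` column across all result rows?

Base: v=1, total=1.
Iteration 1: 1 < 32 holds -> v = 1 * 2 = 2, total = 1 + 2 = 3.
Iteration 2: 2 < 32 holds -> v = 2 * 2 = 4, total = 3 + 4 = 7.
Iteration 3: 4 < 32 holds -> v = 4 * 2 = 8, total = 7 + 8 = 15.
Iteration 4: 8 < 32 holds -> v = 8 * 2 = 16, total = 15 + 16 = 31.
Iteration 5: 16 < 32 holds -> v = 16 * 2 = 32, total = 31 + 32 = 63.
Iteration 6: 32 < 32 fails; recursion stops.
SUM(v) = 1 + 2 + 4 + 8 + 16 + 32 = 63.

63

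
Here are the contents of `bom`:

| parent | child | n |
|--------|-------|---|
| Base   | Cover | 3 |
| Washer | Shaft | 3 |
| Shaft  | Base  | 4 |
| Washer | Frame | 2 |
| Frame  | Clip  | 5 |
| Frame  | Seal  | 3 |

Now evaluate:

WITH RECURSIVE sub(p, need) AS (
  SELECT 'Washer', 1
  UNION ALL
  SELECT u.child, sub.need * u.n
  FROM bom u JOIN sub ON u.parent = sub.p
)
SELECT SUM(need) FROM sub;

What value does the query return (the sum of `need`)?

70

Base: (Washer, need=1).
Iteration 1: components of {Washer} -> Frame = 1*2 = 2, Shaft = 1*3 = 3.
Iteration 2: components of {Frame,Shaft} -> Base = 3*4 = 12, Clip = 2*5 = 10, Seal = 2*3 = 6.
Iteration 3: components of {Base,Clip,Seal} -> Cover = 12*3 = 36.
Iteration 4: no further components; recursion stops.
SUM(need) = 1 + 2 + 3 + 10 + 6 + 12 + 36 = 70.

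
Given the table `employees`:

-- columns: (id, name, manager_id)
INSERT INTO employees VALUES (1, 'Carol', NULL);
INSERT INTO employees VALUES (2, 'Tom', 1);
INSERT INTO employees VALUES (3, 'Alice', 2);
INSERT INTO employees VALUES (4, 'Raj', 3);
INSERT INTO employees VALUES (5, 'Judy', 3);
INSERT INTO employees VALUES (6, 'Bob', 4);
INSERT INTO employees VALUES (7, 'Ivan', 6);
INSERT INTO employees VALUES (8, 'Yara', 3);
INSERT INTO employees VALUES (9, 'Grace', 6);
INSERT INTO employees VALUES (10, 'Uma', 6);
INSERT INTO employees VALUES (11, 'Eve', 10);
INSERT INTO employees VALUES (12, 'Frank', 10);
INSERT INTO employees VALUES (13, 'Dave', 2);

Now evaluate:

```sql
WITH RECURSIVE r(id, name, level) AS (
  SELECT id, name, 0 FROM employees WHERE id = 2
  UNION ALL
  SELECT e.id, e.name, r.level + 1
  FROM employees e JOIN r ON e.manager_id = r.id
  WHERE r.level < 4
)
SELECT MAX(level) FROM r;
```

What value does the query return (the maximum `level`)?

4

Base: id=2 (Tom) at level 0.
Iteration 1: rows with manager_id in {2} -> Alice (id 3, level 1), Dave (id 13, level 1).
Iteration 2: rows with manager_id in {3,13} -> Raj (id 4, level 2), Judy (id 5, level 2), Yara (id 8, level 2).
Iteration 3: rows with manager_id in {4,5,8} -> Bob (id 6, level 3).
Iteration 4: rows with manager_id in {6} -> Ivan (id 7, level 4), Grace (id 9, level 4), Uma (id 10, level 4).
Iteration 5: level < 4 fails for all current rows; recursion stops.
level values: 0, 1, 1, 2, 2, 2, 3, 4, 4, 4; the maximum is 4.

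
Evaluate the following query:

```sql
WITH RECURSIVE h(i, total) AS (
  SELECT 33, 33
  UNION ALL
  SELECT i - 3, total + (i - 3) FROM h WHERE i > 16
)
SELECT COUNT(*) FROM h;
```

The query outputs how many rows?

Base: i=33, total=33.
Iteration 1: 33 > 16 holds -> i = 33 - 3 = 30, total = 33 + 30 = 63.
Iteration 2: 30 > 16 holds -> i = 30 - 3 = 27, total = 63 + 27 = 90.
Iteration 3: 27 > 16 holds -> i = 27 - 3 = 24, total = 90 + 24 = 114.
Iteration 4: 24 > 16 holds -> i = 24 - 3 = 21, total = 114 + 21 = 135.
Iteration 5: 21 > 16 holds -> i = 21 - 3 = 18, total = 135 + 18 = 153.
Iteration 6: 18 > 16 holds -> i = 18 - 3 = 15, total = 153 + 15 = 168.
Iteration 7: 15 > 16 fails; recursion stops.
Total rows emitted: 7.

7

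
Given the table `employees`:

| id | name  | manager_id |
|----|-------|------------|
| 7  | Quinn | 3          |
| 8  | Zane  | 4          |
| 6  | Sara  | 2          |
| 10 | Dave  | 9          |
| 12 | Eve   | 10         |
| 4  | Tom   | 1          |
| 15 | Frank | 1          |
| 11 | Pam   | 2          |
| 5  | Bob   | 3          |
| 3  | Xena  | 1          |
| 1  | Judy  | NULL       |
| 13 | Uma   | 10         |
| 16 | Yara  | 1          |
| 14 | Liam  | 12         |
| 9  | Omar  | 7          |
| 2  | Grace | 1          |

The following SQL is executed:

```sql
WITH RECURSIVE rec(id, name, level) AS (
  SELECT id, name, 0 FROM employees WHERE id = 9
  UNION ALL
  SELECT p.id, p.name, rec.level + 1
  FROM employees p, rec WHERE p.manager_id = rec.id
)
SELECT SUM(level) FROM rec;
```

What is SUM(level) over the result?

8

Base: id=9 (Omar) at level 0.
Iteration 1: rows with manager_id in {9} -> Dave (id 10, level 1).
Iteration 2: rows with manager_id in {10} -> Eve (id 12, level 2), Uma (id 13, level 2).
Iteration 3: rows with manager_id in {12,13} -> Liam (id 14, level 3).
Iteration 4: no rows with manager_id in {14}; recursion stops.
SUM(level) = 0 + 1 + 2 + 2 + 3 = 8.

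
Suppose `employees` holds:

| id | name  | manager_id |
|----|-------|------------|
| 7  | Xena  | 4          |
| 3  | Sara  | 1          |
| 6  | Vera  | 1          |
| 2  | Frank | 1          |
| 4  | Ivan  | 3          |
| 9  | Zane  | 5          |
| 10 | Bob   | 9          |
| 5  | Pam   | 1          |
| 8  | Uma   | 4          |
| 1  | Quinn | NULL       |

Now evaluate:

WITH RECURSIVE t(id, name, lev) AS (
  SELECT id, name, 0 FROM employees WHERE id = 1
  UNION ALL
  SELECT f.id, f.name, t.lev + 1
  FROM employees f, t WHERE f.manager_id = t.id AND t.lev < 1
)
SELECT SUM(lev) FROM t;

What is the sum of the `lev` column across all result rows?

4

Base: id=1 (Quinn) at lev 0.
Iteration 1: rows with manager_id in {1} -> Frank (id 2, lev 1), Sara (id 3, lev 1), Pam (id 5, lev 1), Vera (id 6, lev 1).
Iteration 2: lev < 1 fails for all current rows; recursion stops.
SUM(lev) = 0 + 1 + 1 + 1 + 1 = 4.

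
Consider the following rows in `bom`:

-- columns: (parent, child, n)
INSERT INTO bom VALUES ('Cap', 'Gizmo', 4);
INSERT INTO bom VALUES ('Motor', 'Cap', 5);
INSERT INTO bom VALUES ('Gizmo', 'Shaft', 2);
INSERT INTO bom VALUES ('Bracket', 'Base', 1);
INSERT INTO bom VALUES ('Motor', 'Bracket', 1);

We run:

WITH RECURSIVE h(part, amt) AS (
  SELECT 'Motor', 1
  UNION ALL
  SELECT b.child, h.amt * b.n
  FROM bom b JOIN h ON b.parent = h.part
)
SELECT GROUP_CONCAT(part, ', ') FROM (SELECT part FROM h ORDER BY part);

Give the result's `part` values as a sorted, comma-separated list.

Base, Bracket, Cap, Gizmo, Motor, Shaft

Base: (Motor, amt=1).
Iteration 1: components of {Motor} -> Bracket = 1*1 = 1, Cap = 1*5 = 5.
Iteration 2: components of {Bracket,Cap} -> Base = 1*1 = 1, Gizmo = 5*4 = 20.
Iteration 3: components of {Base,Gizmo} -> Shaft = 20*2 = 40.
Iteration 4: no further components; recursion stops.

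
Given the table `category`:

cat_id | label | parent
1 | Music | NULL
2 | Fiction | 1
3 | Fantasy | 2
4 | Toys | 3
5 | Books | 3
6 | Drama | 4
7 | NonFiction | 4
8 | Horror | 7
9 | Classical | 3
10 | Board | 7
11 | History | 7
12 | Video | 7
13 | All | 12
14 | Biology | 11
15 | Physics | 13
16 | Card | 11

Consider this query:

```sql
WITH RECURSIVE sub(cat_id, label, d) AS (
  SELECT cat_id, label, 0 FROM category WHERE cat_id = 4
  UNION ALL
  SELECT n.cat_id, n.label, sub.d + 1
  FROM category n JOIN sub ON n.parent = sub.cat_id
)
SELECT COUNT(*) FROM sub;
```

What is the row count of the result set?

11

Base: cat_id=4 (Toys) at d 0.
Iteration 1: rows with parent in {4} -> Drama (id 6, d 1), NonFiction (id 7, d 1).
Iteration 2: rows with parent in {6,7} -> Horror (id 8, d 2), Board (id 10, d 2), History (id 11, d 2), Video (id 12, d 2).
Iteration 3: rows with parent in {8,10,11,12} -> All (id 13, d 3), Biology (id 14, d 3), Card (id 16, d 3).
Iteration 4: rows with parent in {13,14,16} -> Physics (id 15, d 4).
Iteration 5: no rows with parent in {15}; recursion stops.
Total rows emitted: 11.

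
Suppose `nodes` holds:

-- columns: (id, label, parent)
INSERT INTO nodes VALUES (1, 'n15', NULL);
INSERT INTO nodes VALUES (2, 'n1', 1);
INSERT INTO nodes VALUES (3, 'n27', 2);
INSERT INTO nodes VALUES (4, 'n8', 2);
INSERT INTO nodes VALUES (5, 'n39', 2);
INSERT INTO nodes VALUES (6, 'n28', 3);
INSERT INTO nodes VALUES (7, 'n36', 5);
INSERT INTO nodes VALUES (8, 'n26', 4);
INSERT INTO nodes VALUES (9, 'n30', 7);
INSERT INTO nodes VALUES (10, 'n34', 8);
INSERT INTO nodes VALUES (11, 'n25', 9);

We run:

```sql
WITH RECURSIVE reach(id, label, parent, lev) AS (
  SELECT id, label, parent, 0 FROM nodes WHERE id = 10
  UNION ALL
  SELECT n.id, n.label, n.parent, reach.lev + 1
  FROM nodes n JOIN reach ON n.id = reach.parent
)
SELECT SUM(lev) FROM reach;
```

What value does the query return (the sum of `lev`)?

10

Base: id=10 (n34), parent=8, lev 0.
Iteration 1: join on id=8 -> n26 (id 8, parent=4, lev 1).
Iteration 2: join on id=4 -> n8 (id 4, parent=2, lev 2).
Iteration 3: join on id=2 -> n1 (id 2, parent=1, lev 3).
Iteration 4: join on id=1 -> n15 (id 1, parent=NULL, lev 4).
Iteration 5: parent is NULL; no match; recursion stops.
SUM(lev) = 0 + 1 + 2 + 3 + 4 = 10.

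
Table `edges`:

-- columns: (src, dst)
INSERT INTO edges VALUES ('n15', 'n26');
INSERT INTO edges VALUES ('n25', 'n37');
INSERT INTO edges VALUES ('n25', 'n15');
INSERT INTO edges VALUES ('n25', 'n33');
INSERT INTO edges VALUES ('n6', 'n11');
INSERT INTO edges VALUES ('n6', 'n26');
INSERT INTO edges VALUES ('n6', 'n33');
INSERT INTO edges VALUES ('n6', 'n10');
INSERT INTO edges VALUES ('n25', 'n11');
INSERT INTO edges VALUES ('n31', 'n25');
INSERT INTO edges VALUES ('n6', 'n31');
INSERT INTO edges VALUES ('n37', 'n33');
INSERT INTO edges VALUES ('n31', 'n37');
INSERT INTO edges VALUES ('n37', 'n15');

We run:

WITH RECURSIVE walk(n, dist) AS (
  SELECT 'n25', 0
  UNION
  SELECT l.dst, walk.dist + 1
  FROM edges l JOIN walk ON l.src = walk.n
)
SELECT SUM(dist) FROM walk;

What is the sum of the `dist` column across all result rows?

Base: (n25, dist=0).
Iteration 1: edges from {n25} -> (n11, dist=1), (n15, dist=1), (n33, dist=1), (n37, dist=1).
Iteration 2: edges from {n11,n15,n33,n37} -> (n15, dist=2), (n26, dist=2), (n33, dist=2).
Iteration 3: edges from {n15,n26,n33} -> (n26, dist=3).
Iteration 4: no outgoing edges from {n26}; recursion stops.
SUM(dist) = 0 + 1 + 1 + 1 + 1 + 2 + 2 + 2 + 3 = 13.

13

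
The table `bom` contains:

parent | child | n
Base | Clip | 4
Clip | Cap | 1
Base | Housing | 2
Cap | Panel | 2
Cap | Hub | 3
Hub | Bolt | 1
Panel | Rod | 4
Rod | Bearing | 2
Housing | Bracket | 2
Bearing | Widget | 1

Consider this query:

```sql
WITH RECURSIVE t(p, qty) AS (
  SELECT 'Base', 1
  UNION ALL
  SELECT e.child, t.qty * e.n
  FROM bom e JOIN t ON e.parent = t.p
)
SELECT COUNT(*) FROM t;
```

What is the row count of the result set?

11

Base: (Base, qty=1).
Iteration 1: components of {Base} -> Clip = 1*4 = 4, Housing = 1*2 = 2.
Iteration 2: components of {Clip,Housing} -> Bracket = 2*2 = 4, Cap = 4*1 = 4.
Iteration 3: components of {Bracket,Cap} -> Hub = 4*3 = 12, Panel = 4*2 = 8.
Iteration 4: components of {Hub,Panel} -> Bolt = 12*1 = 12, Rod = 8*4 = 32.
Iteration 5: components of {Bolt,Rod} -> Bearing = 32*2 = 64.
Iteration 6: components of {Bearing} -> Widget = 64*1 = 64.
Iteration 7: no further components; recursion stops.
Total rows emitted: 11.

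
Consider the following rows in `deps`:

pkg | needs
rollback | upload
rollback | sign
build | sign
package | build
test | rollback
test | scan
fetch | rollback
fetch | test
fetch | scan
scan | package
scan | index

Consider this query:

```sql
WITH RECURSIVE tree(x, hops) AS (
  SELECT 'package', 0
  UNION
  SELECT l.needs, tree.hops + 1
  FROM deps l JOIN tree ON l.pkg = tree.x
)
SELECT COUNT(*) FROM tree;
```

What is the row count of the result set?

3

Base: (package, hops=0).
Iteration 1: edges from {package} -> (build, hops=1).
Iteration 2: edges from {build} -> (sign, hops=2).
Iteration 3: no outgoing edges from {sign}; recursion stops.
Total rows emitted: 3.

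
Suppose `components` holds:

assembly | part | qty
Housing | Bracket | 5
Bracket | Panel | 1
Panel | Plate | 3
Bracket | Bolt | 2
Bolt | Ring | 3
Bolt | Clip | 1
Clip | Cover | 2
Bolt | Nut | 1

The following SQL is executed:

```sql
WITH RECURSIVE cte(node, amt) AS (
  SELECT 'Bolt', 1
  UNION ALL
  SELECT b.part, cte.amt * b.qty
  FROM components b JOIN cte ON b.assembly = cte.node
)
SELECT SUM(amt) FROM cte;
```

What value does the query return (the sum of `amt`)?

8

Base: (Bolt, amt=1).
Iteration 1: components of {Bolt} -> Clip = 1*1 = 1, Nut = 1*1 = 1, Ring = 1*3 = 3.
Iteration 2: components of {Clip,Nut,Ring} -> Cover = 1*2 = 2.
Iteration 3: no further components; recursion stops.
SUM(amt) = 1 + 3 + 1 + 1 + 2 = 8.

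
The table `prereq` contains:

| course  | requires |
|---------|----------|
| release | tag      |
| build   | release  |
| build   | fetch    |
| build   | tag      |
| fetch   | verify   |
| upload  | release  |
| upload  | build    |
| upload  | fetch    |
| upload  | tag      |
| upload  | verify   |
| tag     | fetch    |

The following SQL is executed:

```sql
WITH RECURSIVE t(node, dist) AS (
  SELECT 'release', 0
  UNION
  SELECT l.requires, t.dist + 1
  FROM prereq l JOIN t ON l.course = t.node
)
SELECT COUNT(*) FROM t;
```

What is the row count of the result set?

4

Base: (release, dist=0).
Iteration 1: edges from {release} -> (tag, dist=1).
Iteration 2: edges from {tag} -> (fetch, dist=2).
Iteration 3: edges from {fetch} -> (verify, dist=3).
Iteration 4: no outgoing edges from {verify}; recursion stops.
Total rows emitted: 4.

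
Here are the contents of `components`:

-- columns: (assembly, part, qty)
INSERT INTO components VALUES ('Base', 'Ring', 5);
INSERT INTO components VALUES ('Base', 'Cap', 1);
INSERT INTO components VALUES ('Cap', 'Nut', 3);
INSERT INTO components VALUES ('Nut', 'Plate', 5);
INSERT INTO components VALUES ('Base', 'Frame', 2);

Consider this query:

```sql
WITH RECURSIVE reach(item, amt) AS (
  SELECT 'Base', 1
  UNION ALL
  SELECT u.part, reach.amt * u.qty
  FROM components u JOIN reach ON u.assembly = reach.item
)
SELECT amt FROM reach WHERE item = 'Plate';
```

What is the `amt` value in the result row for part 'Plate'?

Base: (Base, amt=1).
Iteration 1: components of {Base} -> Cap = 1*1 = 1, Frame = 1*2 = 2, Ring = 1*5 = 5.
Iteration 2: components of {Cap,Frame,Ring} -> Nut = 1*3 = 3.
Iteration 3: components of {Nut} -> Plate = 3*5 = 15.
Iteration 4: no further components; recursion stops.

15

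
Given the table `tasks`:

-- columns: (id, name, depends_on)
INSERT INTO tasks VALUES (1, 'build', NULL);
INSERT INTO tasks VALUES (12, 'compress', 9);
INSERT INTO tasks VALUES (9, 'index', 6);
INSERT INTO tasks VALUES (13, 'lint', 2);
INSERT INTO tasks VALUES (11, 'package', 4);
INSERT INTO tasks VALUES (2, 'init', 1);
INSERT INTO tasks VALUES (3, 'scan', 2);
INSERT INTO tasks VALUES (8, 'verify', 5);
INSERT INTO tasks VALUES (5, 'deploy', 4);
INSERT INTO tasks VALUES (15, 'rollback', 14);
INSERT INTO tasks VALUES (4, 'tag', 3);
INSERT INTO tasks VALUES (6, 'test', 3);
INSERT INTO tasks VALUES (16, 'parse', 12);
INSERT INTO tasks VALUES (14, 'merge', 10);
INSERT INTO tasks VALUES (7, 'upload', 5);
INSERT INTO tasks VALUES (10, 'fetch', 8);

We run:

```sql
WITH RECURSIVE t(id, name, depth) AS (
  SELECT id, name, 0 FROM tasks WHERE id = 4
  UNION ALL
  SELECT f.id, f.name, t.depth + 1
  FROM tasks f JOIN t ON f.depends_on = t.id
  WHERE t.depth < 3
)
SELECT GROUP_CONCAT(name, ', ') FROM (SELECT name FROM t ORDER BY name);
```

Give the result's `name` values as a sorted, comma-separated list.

Base: id=4 (tag) at depth 0.
Iteration 1: rows with depends_on in {4} -> deploy (id 5, depth 1), package (id 11, depth 1).
Iteration 2: rows with depends_on in {5,11} -> upload (id 7, depth 2), verify (id 8, depth 2).
Iteration 3: rows with depends_on in {7,8} -> fetch (id 10, depth 3).
Iteration 4: depth < 3 fails for all current rows; recursion stops.

deploy, fetch, package, tag, upload, verify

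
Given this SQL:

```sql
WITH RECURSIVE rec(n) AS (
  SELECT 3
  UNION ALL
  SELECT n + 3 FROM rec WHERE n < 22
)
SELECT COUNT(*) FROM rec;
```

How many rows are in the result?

8

Base: n=3.
Iteration 1: 3 < 22 holds -> n = 3 + 3 = 6.
Iteration 2: 6 < 22 holds -> n = 6 + 3 = 9.
Iteration 3: 9 < 22 holds -> n = 9 + 3 = 12.
Iteration 4: 12 < 22 holds -> n = 12 + 3 = 15.
Iteration 5: 15 < 22 holds -> n = 15 + 3 = 18.
Iteration 6: 18 < 22 holds -> n = 18 + 3 = 21.
Iteration 7: 21 < 22 holds -> n = 21 + 3 = 24.
Iteration 8: 24 < 22 fails; recursion stops.
Total rows emitted: 8.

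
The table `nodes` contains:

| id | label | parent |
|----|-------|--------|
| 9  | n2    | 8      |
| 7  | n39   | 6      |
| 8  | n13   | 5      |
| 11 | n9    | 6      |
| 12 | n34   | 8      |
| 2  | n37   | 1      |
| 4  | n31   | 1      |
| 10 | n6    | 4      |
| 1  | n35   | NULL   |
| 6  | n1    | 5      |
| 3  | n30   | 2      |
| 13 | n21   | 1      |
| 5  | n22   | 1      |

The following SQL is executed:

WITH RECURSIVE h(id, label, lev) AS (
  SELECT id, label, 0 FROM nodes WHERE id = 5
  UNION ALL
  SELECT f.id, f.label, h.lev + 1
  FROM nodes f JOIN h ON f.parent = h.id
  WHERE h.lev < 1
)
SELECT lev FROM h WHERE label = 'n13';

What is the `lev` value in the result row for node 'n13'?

1

Base: id=5 (n22) at lev 0.
Iteration 1: rows with parent in {5} -> n1 (id 6, lev 1), n13 (id 8, lev 1).
Iteration 2: lev < 1 fails for all current rows; recursion stops.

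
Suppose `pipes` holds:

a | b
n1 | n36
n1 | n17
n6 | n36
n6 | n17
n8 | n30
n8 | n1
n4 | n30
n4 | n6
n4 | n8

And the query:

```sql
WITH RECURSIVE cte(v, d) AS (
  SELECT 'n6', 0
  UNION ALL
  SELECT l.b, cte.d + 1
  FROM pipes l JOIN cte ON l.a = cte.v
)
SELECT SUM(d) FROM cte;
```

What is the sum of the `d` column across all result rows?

Base: (n6, d=0).
Iteration 1: edges from {n6} -> (n17, d=1), (n36, d=1).
Iteration 2: no outgoing edges from {n17,n36}; recursion stops.
SUM(d) = 0 + 1 + 1 = 2.

2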